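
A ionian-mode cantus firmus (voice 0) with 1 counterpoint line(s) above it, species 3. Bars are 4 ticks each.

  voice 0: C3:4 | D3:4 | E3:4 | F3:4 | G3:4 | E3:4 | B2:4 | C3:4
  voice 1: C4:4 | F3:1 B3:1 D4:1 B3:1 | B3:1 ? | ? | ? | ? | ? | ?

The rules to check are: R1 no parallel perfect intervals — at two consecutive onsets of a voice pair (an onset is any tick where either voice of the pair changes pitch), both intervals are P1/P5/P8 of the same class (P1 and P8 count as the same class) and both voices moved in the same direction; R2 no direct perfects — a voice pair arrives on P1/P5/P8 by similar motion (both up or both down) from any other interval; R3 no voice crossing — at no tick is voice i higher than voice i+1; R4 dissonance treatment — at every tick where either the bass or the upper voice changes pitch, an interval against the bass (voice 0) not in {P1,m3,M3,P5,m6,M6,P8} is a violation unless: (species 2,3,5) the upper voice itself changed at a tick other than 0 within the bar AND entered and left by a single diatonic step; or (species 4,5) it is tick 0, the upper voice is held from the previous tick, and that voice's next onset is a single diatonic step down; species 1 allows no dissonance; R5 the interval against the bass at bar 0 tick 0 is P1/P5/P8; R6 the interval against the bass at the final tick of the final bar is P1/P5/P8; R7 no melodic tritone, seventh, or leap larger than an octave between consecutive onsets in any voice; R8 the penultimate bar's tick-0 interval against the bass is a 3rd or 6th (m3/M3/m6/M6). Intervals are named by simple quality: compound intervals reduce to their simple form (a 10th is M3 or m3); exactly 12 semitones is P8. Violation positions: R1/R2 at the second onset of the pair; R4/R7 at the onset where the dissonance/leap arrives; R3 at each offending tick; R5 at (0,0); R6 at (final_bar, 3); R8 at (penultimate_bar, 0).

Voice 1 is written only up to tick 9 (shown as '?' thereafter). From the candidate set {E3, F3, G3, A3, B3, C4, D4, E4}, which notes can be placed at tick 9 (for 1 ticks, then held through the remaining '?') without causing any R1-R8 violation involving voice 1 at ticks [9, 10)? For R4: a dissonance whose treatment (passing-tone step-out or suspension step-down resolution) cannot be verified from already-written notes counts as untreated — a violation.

E3: legal
F3: violates R4,R7
G3: legal
A3: violates R4
B3: legal
C4: legal
D4: violates R4
E4: legal

{B3, C4, E3, E4, G3}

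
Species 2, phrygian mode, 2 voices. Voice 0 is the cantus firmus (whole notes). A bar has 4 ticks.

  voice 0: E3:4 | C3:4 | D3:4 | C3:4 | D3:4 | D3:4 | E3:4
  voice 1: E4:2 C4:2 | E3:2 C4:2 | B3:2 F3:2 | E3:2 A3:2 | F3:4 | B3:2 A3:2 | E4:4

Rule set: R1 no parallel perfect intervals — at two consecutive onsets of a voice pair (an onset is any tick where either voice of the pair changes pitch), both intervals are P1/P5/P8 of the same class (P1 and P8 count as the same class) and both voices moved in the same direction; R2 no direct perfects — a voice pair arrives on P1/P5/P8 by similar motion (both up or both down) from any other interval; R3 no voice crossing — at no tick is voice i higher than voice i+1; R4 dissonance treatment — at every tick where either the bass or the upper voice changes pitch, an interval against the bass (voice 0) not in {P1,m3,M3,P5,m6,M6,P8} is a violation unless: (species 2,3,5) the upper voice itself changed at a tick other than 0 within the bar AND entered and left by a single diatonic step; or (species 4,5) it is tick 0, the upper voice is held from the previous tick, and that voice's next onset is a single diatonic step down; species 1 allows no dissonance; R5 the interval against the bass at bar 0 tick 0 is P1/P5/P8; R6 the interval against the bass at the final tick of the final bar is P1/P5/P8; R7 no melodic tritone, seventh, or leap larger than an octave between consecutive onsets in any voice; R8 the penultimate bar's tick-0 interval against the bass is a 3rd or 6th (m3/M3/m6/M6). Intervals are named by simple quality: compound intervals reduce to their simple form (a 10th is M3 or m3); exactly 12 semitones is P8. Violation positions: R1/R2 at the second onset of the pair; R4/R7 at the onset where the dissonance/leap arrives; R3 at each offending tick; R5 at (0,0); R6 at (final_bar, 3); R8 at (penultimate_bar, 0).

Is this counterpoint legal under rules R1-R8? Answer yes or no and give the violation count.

bar 0: v0=E3 v1=E4 (P8)
bar 1: v0=C3 v1=E3 (M3)
bar 2: v0=D3 v1=B3 (M6)
bar 3: v0=C3 v1=E3 (M3)
bar 4: v0=D3 v1=F3 (m3)
bar 5: v0=D3 v1=B3 (M6)
bar 6: v0=E3 v1=E4 (P8)
  R7 @ bar2.2: B3->F3 leap 6st
  R7 @ bar5.0: F3->B3 leap 6st
  R2 @ bar6.0: D3/A3 P5 -> E3/E4 P8 similar

No (3 violations)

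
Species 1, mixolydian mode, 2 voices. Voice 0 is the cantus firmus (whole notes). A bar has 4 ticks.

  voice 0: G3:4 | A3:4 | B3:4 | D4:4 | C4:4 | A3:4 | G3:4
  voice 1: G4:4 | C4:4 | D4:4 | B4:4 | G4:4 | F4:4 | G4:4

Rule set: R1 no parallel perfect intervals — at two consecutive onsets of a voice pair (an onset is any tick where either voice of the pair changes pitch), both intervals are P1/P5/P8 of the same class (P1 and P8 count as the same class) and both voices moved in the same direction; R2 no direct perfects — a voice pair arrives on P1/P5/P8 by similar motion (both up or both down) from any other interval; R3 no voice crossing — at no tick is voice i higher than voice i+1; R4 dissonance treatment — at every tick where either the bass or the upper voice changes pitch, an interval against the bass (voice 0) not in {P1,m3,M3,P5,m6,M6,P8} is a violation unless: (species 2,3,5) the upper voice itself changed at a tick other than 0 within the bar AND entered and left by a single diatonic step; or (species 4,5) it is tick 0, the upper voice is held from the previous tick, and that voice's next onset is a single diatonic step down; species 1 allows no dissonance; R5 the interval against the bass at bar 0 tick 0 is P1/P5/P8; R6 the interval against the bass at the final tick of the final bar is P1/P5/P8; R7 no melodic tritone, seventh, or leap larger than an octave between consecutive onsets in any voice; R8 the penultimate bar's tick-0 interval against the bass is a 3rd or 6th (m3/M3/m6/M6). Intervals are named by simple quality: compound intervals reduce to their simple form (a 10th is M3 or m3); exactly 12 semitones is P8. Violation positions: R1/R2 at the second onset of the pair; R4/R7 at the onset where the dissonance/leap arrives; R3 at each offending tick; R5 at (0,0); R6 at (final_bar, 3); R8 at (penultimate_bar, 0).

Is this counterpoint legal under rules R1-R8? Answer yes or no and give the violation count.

bar 0: v0=G3 v1=G4 (P8)
bar 1: v0=A3 v1=C4 (m3)
bar 2: v0=B3 v1=D4 (m3)
bar 3: v0=D4 v1=B4 (M6)
bar 4: v0=C4 v1=G4 (P5)
bar 5: v0=A3 v1=F4 (m6)
bar 6: v0=G3 v1=G4 (P8)
  R2 @ bar4.0: D4/B4 M6 -> C4/G4 P5 similar

No (1 violations)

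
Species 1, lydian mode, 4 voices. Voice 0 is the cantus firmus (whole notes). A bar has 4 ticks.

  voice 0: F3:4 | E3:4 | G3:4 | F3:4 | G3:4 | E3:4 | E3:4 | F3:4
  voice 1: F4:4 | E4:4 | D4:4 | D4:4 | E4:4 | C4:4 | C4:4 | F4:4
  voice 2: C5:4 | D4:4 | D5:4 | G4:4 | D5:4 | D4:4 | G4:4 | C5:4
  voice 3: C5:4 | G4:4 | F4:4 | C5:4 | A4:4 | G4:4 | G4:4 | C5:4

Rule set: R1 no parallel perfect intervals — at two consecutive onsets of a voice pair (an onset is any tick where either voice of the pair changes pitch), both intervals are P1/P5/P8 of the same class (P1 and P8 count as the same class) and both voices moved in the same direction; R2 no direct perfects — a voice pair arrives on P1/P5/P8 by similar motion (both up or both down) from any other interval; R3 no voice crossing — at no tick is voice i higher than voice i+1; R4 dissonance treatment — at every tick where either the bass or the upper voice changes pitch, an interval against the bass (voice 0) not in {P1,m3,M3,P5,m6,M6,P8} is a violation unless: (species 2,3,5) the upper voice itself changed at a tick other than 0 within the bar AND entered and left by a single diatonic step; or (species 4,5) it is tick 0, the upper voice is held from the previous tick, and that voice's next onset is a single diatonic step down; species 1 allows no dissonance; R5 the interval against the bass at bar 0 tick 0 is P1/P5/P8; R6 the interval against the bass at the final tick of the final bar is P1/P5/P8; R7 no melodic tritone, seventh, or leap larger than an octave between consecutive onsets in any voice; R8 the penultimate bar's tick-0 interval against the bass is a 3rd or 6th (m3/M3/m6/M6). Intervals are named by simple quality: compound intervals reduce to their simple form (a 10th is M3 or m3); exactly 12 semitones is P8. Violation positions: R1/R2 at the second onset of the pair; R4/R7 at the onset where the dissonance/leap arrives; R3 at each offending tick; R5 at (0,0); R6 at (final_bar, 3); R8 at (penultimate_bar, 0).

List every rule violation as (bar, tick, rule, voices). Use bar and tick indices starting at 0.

bar 0: v0=F3 v1=F4 v2=C5 v3=C5 downbeat P5
bar 1: v0=E3 v1=E4 v2=D4 v3=G4 downbeat m3
bar 2: v0=G3 v1=D4 v2=D5 v3=F4 downbeat m7
bar 3: v0=F3 v1=D4 v2=G4 v3=C5 downbeat P5
bar 4: v0=G3 v1=E4 v2=D5 v3=A4 downbeat M2
bar 5: v0=E3 v1=C4 v2=D4 v3=G4 downbeat m3
bar 6: v0=E3 v1=C4 v2=G4 v3=G4 downbeat m3
bar 7: v0=F3 v1=F4 v2=C5 v3=C5 downbeat P5
  -> R1 @ bar 1 tick 0 v(0, 1): F3/F4 P8 -> E3/E4 P8 similar
  -> R3 @ bar 1 tick 0 v(1, 2): E4 above D4
  -> R4 @ bar 1 tick 0 v(0, 2): E3/D4 m7 untreated
  -> R7 @ bar 1 tick 0 v(2,): C5->D4 leap 10st
  -> R3 @ bar 1 tick 1 v(1, 2): E4 above D4
  -> R3 @ bar 1 tick 2 v(1, 2): E4 above D4
  -> R3 @ bar 1 tick 3 v(1, 2): E4 above D4
  -> R2 @ bar 2 tick 0 v(0, 2): E3/D4 m7 -> G3/D5 P5 similar
  -> R3 @ bar 2 tick 0 v(2, 3): D5 above F4
  -> R4 @ bar 2 tick 0 v(0, 3): G3/F4 m7 untreated
  -> R3 @ bar 2 tick 1 v(2, 3): D5 above F4
  -> R3 @ bar 2 tick 2 v(2, 3): D5 above F4
  -> R3 @ bar 2 tick 3 v(2, 3): D5 above F4
  -> R4 @ bar 3 tick 0 v(0, 2): F3/G4 M2 untreated
  -> R2 @ bar 4 tick 0 v(0, 2): F3/G4 M2 -> G3/D5 P5 similar
  -> R3 @ bar 4 tick 0 v(2, 3): D5 above A4
  -> R4 @ bar 4 tick 0 v(0, 3): G3/A4 M2 untreated
  -> R3 @ bar 4 tick 1 v(2, 3): D5 above A4
  -> R3 @ bar 4 tick 2 v(2, 3): D5 above A4
  -> R3 @ bar 4 tick 3 v(2, 3): D5 above A4
  -> R2 @ bar 5 tick 0 v(1, 3): E4/A4 P4 -> C4/G4 P5 similar
  -> R4 @ bar 5 tick 0 v(0, 2): E3/D4 m7 untreated
  -> R1 @ bar 7 tick 0 v(1, 2): C4/G4 P5 -> F4/C5 P5 similar
  -> R1 @ bar 7 tick 0 v(1, 3): C4/G4 P5 -> F4/C5 P5 similar
  -> R1 @ bar 7 tick 0 v(2, 3): G4/G4 P1 -> C5/C5 P1 similar
  -> R2 @ bar 7 tick 0 v(0, 1): E3/C4 m6 -> F3/F4 P8 similar
  -> R2 @ bar 7 tick 0 v(0, 2): E3/G4 m3 -> F3/C5 P5 similar
  -> R2 @ bar 7 tick 0 v(0, 3): E3/G4 m3 -> F3/C5 P5 similar

(1, 0, R1, (0, 1))
(1, 0, R3, (1, 2))
(1, 0, R4, (0, 2))
(1, 0, R7, (2,))
(1, 1, R3, (1, 2))
(1, 2, R3, (1, 2))
(1, 3, R3, (1, 2))
(2, 0, R2, (0, 2))
(2, 0, R3, (2, 3))
(2, 0, R4, (0, 3))
(2, 1, R3, (2, 3))
(2, 2, R3, (2, 3))
(2, 3, R3, (2, 3))
(3, 0, R4, (0, 2))
(4, 0, R2, (0, 2))
(4, 0, R3, (2, 3))
(4, 0, R4, (0, 3))
(4, 1, R3, (2, 3))
(4, 2, R3, (2, 3))
(4, 3, R3, (2, 3))
(5, 0, R2, (1, 3))
(5, 0, R4, (0, 2))
(7, 0, R1, (1, 2))
(7, 0, R1, (1, 3))
(7, 0, R1, (2, 3))
(7, 0, R2, (0, 1))
(7, 0, R2, (0, 2))
(7, 0, R2, (0, 3))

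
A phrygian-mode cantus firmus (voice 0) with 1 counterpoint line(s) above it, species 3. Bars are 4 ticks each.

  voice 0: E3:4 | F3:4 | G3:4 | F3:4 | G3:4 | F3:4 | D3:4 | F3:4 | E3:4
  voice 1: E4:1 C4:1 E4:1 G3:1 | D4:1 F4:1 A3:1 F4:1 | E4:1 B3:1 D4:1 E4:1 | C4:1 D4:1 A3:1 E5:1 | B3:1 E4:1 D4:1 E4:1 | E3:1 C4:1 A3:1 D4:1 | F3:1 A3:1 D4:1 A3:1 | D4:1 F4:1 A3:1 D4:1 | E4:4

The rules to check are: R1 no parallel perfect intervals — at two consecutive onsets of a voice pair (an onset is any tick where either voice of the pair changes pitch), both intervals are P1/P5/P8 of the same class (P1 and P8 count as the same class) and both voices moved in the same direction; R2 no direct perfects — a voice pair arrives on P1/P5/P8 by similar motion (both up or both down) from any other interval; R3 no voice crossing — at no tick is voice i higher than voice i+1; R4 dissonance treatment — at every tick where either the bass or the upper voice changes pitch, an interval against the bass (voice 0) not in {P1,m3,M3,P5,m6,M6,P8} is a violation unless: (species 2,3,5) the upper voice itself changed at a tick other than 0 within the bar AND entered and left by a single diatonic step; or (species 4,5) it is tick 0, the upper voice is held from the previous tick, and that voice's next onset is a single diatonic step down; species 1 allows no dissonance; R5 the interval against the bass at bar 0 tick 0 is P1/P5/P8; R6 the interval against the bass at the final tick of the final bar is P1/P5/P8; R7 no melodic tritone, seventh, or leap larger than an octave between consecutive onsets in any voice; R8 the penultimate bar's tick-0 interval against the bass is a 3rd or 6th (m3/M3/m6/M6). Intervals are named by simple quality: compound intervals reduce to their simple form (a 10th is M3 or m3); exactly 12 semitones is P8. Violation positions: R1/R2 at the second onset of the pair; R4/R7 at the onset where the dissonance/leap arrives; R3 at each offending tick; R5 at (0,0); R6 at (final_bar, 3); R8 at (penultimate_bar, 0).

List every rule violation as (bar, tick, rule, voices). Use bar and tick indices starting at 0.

bar 0: v0=E3 v1=E4 downbeat P8
bar 1: v0=F3 v1=D4 downbeat M6
bar 2: v0=G3 v1=E4 downbeat M6
bar 3: v0=F3 v1=C4 downbeat P5
bar 4: v0=G3 v1=B3 downbeat M3
bar 5: v0=F3 v1=E3 downbeat m2
bar 6: v0=D3 v1=F3 downbeat m3
bar 7: v0=F3 v1=D4 downbeat M6
bar 8: v0=E3 v1=E4 downbeat P8
  -> R2 @ bar 3 tick 0 v(0, 1): G3/E4 M6 -> F3/C4 P5 similar
  -> R4 @ bar 3 tick 3 v(0, 1): F3/E5 M7 untreated
  -> R7 @ bar 3 tick 3 v(1,): A3->E5 leap 19st
  -> R7 @ bar 4 tick 0 v(1,): E5->B3 leap 17st
  -> R3 @ bar 5 tick 0 v(0, 1): F3 above E3
  -> R4 @ bar 5 tick 0 v(0, 1): F3/E3 m2 untreated

(3, 0, R2, (0, 1))
(3, 3, R4, (0, 1))
(3, 3, R7, (1,))
(4, 0, R7, (1,))
(5, 0, R3, (0, 1))
(5, 0, R4, (0, 1))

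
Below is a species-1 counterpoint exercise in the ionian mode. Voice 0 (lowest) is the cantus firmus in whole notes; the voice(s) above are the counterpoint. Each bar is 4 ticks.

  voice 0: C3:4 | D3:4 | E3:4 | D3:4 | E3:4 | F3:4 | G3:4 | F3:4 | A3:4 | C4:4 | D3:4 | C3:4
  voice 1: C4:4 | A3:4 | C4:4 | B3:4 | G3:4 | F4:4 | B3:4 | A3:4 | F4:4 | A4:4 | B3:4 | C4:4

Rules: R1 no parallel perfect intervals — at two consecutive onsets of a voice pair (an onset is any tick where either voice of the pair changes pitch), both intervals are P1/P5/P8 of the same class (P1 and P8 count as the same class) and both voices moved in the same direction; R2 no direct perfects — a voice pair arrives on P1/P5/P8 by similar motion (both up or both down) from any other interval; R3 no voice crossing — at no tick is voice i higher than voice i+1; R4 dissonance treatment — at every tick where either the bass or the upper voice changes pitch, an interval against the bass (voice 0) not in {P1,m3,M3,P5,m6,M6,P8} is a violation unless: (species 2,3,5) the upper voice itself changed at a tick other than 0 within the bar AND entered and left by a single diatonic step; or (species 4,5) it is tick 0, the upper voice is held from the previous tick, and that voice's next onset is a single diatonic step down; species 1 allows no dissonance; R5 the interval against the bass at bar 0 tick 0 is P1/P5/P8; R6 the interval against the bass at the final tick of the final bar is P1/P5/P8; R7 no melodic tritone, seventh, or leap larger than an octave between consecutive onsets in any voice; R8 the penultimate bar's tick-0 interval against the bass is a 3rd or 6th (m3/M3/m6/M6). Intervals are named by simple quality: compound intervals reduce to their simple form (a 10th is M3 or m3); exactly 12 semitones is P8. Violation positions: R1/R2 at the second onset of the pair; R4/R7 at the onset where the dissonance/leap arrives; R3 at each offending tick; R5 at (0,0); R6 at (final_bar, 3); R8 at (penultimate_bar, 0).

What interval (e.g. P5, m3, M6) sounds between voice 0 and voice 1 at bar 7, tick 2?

voice 0=F3 voice 1=A3 -> M3

M3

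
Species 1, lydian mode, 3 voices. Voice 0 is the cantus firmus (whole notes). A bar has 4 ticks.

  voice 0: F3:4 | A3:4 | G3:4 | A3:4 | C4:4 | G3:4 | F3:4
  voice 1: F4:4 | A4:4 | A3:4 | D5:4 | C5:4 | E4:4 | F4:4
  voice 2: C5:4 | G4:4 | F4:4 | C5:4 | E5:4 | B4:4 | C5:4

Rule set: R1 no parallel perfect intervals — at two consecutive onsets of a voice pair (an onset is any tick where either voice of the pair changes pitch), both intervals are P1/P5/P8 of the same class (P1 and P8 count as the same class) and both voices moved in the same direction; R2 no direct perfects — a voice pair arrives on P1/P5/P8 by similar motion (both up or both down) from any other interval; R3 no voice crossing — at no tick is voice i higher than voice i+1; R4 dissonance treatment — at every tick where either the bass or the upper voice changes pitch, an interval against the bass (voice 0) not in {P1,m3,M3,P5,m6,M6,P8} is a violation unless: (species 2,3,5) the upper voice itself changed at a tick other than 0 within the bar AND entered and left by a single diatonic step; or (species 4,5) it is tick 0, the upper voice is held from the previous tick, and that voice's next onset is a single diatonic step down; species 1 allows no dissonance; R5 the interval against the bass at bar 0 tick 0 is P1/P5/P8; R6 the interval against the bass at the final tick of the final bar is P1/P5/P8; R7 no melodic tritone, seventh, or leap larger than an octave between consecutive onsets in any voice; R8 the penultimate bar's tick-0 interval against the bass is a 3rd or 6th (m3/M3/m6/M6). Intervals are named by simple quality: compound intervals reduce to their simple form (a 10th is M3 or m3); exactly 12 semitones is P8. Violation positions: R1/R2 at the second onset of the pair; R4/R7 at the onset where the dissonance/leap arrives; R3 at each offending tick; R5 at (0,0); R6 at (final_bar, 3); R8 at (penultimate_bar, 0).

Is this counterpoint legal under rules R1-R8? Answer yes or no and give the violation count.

bar 0: v0=F3 v1=F4 v2=C5 (P5)
bar 1: v0=A3 v1=A4 v2=G4 (m7)
bar 2: v0=G3 v1=A3 v2=F4 (m7)
bar 3: v0=A3 v1=D5 v2=C5 (m3)
bar 4: v0=C4 v1=C5 v2=E5 (M3)
bar 5: v0=G3 v1=E4 v2=B4 (M3)
bar 6: v0=F3 v1=F4 v2=C5 (P5)
  R1 @ bar1.0: F3/F4 P8 -> A3/A4 P8 similar
  R3 @ bar1.0: A4 above G4
  R4 @ bar1.0: A3/G4 m7 untreated
  R3 @ bar1.1: A4 above G4
  R3 @ bar1.2: A4 above G4
  R3 @ bar1.3: A4 above G4
  R4 @ bar2.0: G3/A3 M2 untreated
  R4 @ bar2.0: G3/F4 m7 untreated
  R3 @ bar3.0: D5 above C5
  R4 @ bar3.0: A3/D5 P4 untreated
  R7 @ bar3.0: A3->D5 leap 17st
  R3 @ bar3.1: D5 above C5
  R3 @ bar3.2: D5 above C5
  R3 @ bar3.3: D5 above C5
  R2 @ bar5.0: C5/E5 M3 -> E4/B4 P5 similar
  R1 @ bar6.0: E4/B4 P5 -> F4/C5 P5 similar

No (16 violations)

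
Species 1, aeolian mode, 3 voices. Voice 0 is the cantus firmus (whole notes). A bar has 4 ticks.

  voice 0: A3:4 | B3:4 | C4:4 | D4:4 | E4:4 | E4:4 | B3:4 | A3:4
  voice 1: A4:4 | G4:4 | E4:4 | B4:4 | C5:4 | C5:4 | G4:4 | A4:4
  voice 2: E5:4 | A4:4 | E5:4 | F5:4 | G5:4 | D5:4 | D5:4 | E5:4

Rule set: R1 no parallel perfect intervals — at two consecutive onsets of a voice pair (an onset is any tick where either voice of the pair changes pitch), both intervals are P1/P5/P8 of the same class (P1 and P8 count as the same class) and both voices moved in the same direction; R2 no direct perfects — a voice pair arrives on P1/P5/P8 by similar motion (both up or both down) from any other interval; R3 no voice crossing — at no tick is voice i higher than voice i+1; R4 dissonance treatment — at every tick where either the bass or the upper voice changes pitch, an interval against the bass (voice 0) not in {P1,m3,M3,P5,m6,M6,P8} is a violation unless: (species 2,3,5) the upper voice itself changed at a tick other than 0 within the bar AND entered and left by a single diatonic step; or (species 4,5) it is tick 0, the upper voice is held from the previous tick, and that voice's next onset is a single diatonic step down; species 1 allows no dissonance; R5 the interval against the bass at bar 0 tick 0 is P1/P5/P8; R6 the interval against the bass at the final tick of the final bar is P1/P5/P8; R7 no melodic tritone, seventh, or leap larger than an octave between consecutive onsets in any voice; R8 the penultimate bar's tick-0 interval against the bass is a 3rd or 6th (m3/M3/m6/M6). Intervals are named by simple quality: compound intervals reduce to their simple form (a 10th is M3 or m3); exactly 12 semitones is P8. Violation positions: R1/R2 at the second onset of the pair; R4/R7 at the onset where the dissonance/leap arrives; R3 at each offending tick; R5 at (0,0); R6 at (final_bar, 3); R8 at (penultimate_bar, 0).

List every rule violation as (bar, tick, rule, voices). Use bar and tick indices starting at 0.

(1, 0, R4, (0, 2))
(4, 0, R2, (1, 2))
(5, 0, R4, (0, 2))
(7, 0, R1, (1, 2))

bar 0: v0=A3 v1=A4 v2=E5 downbeat P5
bar 1: v0=B3 v1=G4 v2=A4 downbeat m7
bar 2: v0=C4 v1=E4 v2=E5 downbeat M3
bar 3: v0=D4 v1=B4 v2=F5 downbeat m3
bar 4: v0=E4 v1=C5 v2=G5 downbeat m3
bar 5: v0=E4 v1=C5 v2=D5 downbeat m7
bar 6: v0=B3 v1=G4 v2=D5 downbeat m3
bar 7: v0=A3 v1=A4 v2=E5 downbeat P5
  -> R4 @ bar 1 tick 0 v(0, 2): B3/A4 m7 untreated
  -> R2 @ bar 4 tick 0 v(1, 2): B4/F5 TT -> C5/G5 P5 similar
  -> R4 @ bar 5 tick 0 v(0, 2): E4/D5 m7 untreated
  -> R1 @ bar 7 tick 0 v(1, 2): G4/D5 P5 -> A4/E5 P5 similar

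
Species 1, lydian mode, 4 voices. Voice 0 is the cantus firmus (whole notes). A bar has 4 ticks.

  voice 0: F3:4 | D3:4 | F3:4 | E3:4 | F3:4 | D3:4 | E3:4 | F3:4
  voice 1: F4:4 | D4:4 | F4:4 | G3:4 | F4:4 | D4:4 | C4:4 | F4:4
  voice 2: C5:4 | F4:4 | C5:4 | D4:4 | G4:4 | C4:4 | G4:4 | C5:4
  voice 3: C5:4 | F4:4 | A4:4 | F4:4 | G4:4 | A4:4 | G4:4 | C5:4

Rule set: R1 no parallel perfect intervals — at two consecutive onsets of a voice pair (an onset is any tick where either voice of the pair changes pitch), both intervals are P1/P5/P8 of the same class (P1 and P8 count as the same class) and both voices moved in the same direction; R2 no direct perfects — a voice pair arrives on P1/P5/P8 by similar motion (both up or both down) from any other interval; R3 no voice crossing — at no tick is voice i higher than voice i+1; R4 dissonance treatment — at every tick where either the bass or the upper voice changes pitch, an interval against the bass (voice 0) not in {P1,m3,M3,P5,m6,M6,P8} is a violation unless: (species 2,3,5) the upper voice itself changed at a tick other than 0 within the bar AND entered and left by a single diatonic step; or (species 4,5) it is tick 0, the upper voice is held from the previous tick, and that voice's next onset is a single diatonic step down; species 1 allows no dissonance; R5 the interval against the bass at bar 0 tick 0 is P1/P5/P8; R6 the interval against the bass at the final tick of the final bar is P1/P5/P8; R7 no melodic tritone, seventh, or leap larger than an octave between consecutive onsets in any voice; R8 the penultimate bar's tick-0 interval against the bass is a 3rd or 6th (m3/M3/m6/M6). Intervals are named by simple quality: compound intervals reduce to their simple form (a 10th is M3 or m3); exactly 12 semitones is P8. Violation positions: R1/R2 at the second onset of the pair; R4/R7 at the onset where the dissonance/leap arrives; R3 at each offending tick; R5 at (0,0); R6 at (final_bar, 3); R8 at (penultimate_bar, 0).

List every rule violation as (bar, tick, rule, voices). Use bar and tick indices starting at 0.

(1, 0, R1, (0, 1))
(1, 0, R1, (2, 3))
(2, 0, R1, (0, 1))
(2, 0, R2, (0, 2))
(2, 0, R2, (1, 2))
(2, 0, R3, (2, 3))
(2, 1, R3, (2, 3))
(2, 2, R3, (2, 3))
(2, 3, R3, (2, 3))
(3, 0, R1, (1, 2))
(3, 0, R4, (0, 2))
(3, 0, R4, (0, 3))
(3, 0, R7, (1,))
(3, 0, R7, (2,))
(4, 0, R2, (0, 1))
(4, 0, R2, (2, 3))
(4, 0, R4, (0, 2))
(4, 0, R4, (0, 3))
(4, 0, R7, (1,))
(5, 0, R1, (0, 1))
(5, 0, R3, (1, 2))
(5, 0, R4, (0, 2))
(5, 1, R3, (1, 2))
(5, 2, R3, (1, 2))
(5, 3, R3, (1, 2))
(6, 0, R1, (1, 3))
(7, 0, R1, (1, 2))
(7, 0, R1, (1, 3))
(7, 0, R1, (2, 3))
(7, 0, R2, (0, 1))
(7, 0, R2, (0, 2))
(7, 0, R2, (0, 3))

bar 0: v0=F3 v1=F4 v2=C5 v3=C5 downbeat P5
bar 1: v0=D3 v1=D4 v2=F4 v3=F4 downbeat m3
bar 2: v0=F3 v1=F4 v2=C5 v3=A4 downbeat M3
bar 3: v0=E3 v1=G3 v2=D4 v3=F4 downbeat m2
bar 4: v0=F3 v1=F4 v2=G4 v3=G4 downbeat M2
bar 5: v0=D3 v1=D4 v2=C4 v3=A4 downbeat P5
bar 6: v0=E3 v1=C4 v2=G4 v3=G4 downbeat m3
bar 7: v0=F3 v1=F4 v2=C5 v3=C5 downbeat P5
  -> R1 @ bar 1 tick 0 v(0, 1): F3/F4 P8 -> D3/D4 P8 similar
  -> R1 @ bar 1 tick 0 v(2, 3): C5/C5 P1 -> F4/F4 P1 similar
  -> R1 @ bar 2 tick 0 v(0, 1): D3/D4 P8 -> F3/F4 P8 similar
  -> R2 @ bar 2 tick 0 v(0, 2): D3/F4 m3 -> F3/C5 P5 similar
  -> R2 @ bar 2 tick 0 v(1, 2): D4/F4 m3 -> F4/C5 P5 similar
  -> R3 @ bar 2 tick 0 v(2, 3): C5 above A4
  -> R3 @ bar 2 tick 1 v(2, 3): C5 above A4
  -> R3 @ bar 2 tick 2 v(2, 3): C5 above A4
  -> R3 @ bar 2 tick 3 v(2, 3): C5 above A4
  -> R1 @ bar 3 tick 0 v(1, 2): F4/C5 P5 -> G3/D4 P5 similar
  -> R4 @ bar 3 tick 0 v(0, 2): E3/D4 m7 untreated
  -> R4 @ bar 3 tick 0 v(0, 3): E3/F4 m2 untreated
  -> R7 @ bar 3 tick 0 v(1,): F4->G3 leap 10st
  -> R7 @ bar 3 tick 0 v(2,): C5->D4 leap 10st
  -> R2 @ bar 4 tick 0 v(0, 1): E3/G3 m3 -> F3/F4 P8 similar
  -> R2 @ bar 4 tick 0 v(2, 3): D4/F4 m3 -> G4/G4 P1 similar
  -> R4 @ bar 4 tick 0 v(0, 2): F3/G4 M2 untreated
  -> R4 @ bar 4 tick 0 v(0, 3): F3/G4 M2 untreated
  -> R7 @ bar 4 tick 0 v(1,): G3->F4 leap 10st
  -> R1 @ bar 5 tick 0 v(0, 1): F3/F4 P8 -> D3/D4 P8 similar
  -> R3 @ bar 5 tick 0 v(1, 2): D4 above C4
  -> R4 @ bar 5 tick 0 v(0, 2): D3/C4 m7 untreated
  -> R3 @ bar 5 tick 1 v(1, 2): D4 above C4
  -> R3 @ bar 5 tick 2 v(1, 2): D4 above C4
  -> R3 @ bar 5 tick 3 v(1, 2): D4 above C4
  -> R1 @ bar 6 tick 0 v(1, 3): D4/A4 P5 -> C4/G4 P5 similar
  -> R1 @ bar 7 tick 0 v(1, 2): C4/G4 P5 -> F4/C5 P5 similar
  -> R1 @ bar 7 tick 0 v(1, 3): C4/G4 P5 -> F4/C5 P5 similar
  -> R1 @ bar 7 tick 0 v(2, 3): G4/G4 P1 -> C5/C5 P1 similar
  -> R2 @ bar 7 tick 0 v(0, 1): E3/C4 m6 -> F3/F4 P8 similar
  -> R2 @ bar 7 tick 0 v(0, 2): E3/G4 m3 -> F3/C5 P5 similar
  -> R2 @ bar 7 tick 0 v(0, 3): E3/G4 m3 -> F3/C5 P5 similar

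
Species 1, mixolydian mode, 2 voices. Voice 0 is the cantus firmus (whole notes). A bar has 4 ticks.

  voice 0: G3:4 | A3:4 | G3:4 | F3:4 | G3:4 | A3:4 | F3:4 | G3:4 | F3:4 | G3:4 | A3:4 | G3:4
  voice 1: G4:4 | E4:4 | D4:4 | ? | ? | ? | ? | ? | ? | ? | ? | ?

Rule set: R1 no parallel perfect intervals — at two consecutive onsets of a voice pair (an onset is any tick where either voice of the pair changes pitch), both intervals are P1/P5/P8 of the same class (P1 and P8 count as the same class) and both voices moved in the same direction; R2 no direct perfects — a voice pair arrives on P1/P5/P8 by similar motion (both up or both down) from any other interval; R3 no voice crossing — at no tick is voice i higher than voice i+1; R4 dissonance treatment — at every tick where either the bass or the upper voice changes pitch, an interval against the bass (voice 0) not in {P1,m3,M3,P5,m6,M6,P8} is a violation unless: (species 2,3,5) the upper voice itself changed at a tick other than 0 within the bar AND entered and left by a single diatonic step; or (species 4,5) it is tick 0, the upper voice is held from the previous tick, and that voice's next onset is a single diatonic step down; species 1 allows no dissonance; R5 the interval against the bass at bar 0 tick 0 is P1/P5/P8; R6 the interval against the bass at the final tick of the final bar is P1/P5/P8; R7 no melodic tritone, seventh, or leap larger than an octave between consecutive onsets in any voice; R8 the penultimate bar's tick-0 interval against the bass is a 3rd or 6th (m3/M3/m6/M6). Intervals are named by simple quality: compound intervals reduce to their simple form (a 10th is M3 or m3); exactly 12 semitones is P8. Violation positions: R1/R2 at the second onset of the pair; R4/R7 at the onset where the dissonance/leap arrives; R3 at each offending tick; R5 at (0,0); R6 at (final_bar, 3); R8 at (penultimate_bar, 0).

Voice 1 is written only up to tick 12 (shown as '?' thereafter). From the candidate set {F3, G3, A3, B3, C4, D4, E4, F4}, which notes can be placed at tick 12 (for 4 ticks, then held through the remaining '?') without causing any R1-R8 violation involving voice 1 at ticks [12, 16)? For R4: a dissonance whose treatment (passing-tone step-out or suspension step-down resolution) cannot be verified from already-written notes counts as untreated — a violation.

F3: violates R2
G3: violates R4
A3: legal
B3: violates R4
C4: violates R1
D4: legal
E4: violates R4
F4: legal

{A3, D4, F4}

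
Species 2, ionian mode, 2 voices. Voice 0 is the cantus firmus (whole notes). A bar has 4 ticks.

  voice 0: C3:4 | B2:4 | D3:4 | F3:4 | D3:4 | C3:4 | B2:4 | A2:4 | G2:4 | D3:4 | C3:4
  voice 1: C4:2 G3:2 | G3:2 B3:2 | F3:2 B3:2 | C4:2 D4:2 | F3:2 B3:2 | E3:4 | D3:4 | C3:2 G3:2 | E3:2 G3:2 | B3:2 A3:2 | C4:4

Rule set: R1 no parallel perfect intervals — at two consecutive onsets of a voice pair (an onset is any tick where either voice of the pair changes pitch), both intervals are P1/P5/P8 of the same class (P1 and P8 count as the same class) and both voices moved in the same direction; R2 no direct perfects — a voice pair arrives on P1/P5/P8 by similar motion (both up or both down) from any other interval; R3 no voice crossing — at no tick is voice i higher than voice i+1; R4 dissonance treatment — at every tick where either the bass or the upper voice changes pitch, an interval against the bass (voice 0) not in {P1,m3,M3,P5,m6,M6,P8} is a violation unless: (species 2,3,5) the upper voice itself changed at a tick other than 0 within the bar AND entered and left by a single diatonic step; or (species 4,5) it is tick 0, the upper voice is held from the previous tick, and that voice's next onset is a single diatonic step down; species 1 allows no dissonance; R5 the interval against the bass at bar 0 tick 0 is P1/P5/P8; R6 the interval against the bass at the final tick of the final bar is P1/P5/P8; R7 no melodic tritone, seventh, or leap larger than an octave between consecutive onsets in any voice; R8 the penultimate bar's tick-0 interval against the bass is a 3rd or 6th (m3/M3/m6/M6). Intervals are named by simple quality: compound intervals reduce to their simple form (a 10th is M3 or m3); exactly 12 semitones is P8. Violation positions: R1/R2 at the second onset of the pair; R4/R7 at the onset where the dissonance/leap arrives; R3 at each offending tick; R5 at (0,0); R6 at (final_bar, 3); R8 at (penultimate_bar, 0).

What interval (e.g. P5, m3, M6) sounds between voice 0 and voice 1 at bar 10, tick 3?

P8

voice 0=C3 voice 1=C4 -> P8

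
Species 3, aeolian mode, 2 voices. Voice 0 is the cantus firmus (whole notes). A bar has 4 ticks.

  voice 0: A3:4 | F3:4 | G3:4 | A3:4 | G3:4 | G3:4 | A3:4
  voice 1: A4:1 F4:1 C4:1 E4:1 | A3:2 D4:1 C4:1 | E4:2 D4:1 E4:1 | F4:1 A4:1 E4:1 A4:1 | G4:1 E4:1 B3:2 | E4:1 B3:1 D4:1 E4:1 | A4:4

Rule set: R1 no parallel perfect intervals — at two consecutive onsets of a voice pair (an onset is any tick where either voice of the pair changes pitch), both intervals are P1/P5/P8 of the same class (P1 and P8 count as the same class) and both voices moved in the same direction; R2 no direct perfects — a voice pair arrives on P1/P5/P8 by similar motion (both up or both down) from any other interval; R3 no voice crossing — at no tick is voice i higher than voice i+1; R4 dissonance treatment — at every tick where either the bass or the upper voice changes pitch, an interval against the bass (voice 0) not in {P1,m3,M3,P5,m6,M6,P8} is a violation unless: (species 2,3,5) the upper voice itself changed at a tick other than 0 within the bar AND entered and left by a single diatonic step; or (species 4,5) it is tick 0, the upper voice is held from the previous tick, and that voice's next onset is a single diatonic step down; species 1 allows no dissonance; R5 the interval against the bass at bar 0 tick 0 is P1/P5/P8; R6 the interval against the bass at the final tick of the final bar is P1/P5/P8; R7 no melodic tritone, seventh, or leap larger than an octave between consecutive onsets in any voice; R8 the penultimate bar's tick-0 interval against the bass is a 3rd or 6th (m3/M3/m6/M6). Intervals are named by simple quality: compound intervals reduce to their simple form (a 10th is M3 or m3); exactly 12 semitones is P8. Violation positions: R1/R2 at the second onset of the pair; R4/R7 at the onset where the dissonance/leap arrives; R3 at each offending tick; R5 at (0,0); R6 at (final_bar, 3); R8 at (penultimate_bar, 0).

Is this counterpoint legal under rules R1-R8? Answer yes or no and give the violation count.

bar 0: v0=A3 v1=A4 (P8)
bar 1: v0=F3 v1=A3 (M3)
bar 2: v0=G3 v1=E4 (M6)
bar 3: v0=A3 v1=F4 (m6)
bar 4: v0=G3 v1=G4 (P8)
bar 5: v0=G3 v1=E4 (M6)
bar 6: v0=A3 v1=A4 (P8)
  R1 @ bar4.0: A3/A4 P8 -> G3/G4 P8 similar
  R2 @ bar6.0: G3/E4 M6 -> A3/A4 P8 similar

No (2 violations)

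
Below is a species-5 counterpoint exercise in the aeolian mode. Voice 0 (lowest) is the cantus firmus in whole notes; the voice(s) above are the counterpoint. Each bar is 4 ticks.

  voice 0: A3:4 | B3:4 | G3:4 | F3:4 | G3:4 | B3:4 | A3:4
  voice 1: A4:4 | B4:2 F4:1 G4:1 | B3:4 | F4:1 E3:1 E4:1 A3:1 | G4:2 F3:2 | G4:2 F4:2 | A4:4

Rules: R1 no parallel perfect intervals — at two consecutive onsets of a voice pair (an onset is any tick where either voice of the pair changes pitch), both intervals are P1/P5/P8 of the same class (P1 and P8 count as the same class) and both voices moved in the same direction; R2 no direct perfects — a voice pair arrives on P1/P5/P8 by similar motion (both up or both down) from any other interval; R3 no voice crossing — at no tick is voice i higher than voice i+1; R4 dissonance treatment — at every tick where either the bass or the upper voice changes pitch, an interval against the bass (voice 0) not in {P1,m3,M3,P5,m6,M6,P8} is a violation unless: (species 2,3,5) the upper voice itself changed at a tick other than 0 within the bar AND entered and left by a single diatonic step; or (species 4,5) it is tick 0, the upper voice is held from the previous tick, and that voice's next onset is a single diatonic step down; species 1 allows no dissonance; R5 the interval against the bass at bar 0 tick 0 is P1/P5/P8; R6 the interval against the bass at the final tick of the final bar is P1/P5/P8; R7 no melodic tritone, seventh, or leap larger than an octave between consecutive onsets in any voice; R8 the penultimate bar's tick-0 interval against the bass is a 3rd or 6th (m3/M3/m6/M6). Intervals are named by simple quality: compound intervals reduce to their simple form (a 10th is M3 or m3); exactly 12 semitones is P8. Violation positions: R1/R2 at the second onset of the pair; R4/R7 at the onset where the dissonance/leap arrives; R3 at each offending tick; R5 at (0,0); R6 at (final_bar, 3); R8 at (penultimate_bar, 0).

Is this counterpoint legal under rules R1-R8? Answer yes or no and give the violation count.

bar 0: v0=A3 v1=A4 (P8)
bar 1: v0=B3 v1=B4 (P8)
bar 2: v0=G3 v1=B3 (M3)
bar 3: v0=F3 v1=F4 (P8)
bar 4: v0=G3 v1=G4 (P8)
bar 5: v0=B3 v1=G4 (m6)
bar 6: v0=A3 v1=A4 (P8)
  R1 @ bar1.0: A3/A4 P8 -> B3/B4 P8 similar
  R4 @ bar1.2: B3/F4 TT untreated
  R7 @ bar1.2: B4->F4 leap 6st
  R7 @ bar3.0: B3->F4 leap 6st
  R3 @ bar3.1: F3 above E3
  R4 @ bar3.1: F3/E3 m2 untreated
  R7 @ bar3.1: F4->E3 leap 13st
  R4 @ bar3.2: F3/E4 M7 untreated
  R2 @ bar4.0: F3/A3 M3 -> G3/G4 P8 similar
  R7 @ bar4.0: A3->G4 leap 10st
  R3 @ bar4.2: G3 above F3
  R4 @ bar4.2: G3/F3 M2 untreated
  R7 @ bar4.2: G4->F3 leap 14st
  R3 @ bar4.3: G3 above F3
  R7 @ bar5.0: F3->G4 leap 14st
  R4 @ bar5.2: B3/F4 TT untreated

No (16 violations)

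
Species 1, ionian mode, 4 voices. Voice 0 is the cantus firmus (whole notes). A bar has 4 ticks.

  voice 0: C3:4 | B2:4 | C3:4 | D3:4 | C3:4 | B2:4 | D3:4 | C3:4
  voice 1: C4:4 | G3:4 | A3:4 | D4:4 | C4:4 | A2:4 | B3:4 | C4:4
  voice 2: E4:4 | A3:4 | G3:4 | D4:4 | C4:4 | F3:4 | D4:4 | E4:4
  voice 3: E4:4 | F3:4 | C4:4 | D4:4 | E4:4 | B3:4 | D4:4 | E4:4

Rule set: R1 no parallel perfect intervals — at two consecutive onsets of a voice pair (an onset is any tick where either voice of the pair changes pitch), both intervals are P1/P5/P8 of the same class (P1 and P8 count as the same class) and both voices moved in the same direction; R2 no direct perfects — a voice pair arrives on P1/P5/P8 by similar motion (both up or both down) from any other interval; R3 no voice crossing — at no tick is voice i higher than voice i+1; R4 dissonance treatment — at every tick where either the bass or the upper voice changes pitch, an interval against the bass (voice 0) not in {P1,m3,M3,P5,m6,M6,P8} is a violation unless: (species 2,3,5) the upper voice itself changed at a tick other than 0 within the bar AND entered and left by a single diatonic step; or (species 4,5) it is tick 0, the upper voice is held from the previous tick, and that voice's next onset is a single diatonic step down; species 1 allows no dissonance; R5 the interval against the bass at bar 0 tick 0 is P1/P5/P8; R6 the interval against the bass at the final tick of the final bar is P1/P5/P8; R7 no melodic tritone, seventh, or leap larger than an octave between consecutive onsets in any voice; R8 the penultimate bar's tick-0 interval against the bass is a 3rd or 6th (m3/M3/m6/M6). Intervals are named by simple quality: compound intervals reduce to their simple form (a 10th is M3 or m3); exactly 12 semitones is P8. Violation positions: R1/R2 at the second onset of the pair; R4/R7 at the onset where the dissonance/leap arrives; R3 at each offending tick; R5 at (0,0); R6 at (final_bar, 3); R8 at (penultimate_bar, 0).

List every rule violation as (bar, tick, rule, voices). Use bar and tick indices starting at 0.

(0, 0, R5, (0, 2))
(0, 0, R5, (0, 3))
(1, 0, R3, (2, 3))
(1, 0, R4, (0, 2))
(1, 0, R4, (0, 3))
(1, 0, R7, (3,))
(1, 1, R3, (2, 3))
(1, 2, R3, (2, 3))
(1, 3, R3, (2, 3))
(2, 0, R2, (0, 3))
(2, 0, R3, (1, 2))
(2, 1, R3, (1, 2))
(2, 2, R3, (1, 2))
(2, 3, R3, (1, 2))
(3, 0, R1, (0, 3))
(3, 0, R2, (0, 1))
(3, 0, R2, (0, 2))
(3, 0, R2, (1, 2))
(3, 0, R2, (1, 3))
(3, 0, R2, (2, 3))
(4, 0, R1, (0, 1))
(4, 0, R1, (0, 2))
(4, 0, R1, (1, 2))
(5, 0, R2, (0, 3))
(5, 0, R3, (0, 1))
(5, 0, R4, (0, 1))
(5, 0, R4, (0, 2))
(5, 0, R7, (1,))
(5, 1, R3, (0, 1))
(5, 2, R3, (0, 1))
(5, 3, R3, (0, 1))
(6, 0, R1, (0, 3))
(6, 0, R2, (0, 2))
(6, 0, R2, (2, 3))
(6, 0, R7, (1,))
(6, 0, R8, (0, 2))
(6, 0, R8, (0, 3))
(7, 0, R1, (2, 3))
(7, 3, R6, (0, 2))
(7, 3, R6, (0, 3))

bar 0: v0=C3 v1=C4 v2=E4 v3=E4 downbeat M3
bar 1: v0=B2 v1=G3 v2=A3 v3=F3 downbeat TT
bar 2: v0=C3 v1=A3 v2=G3 v3=C4 downbeat P8
bar 3: v0=D3 v1=D4 v2=D4 v3=D4 downbeat P8
bar 4: v0=C3 v1=C4 v2=C4 v3=E4 downbeat M3
bar 5: v0=B2 v1=A2 v2=F3 v3=B3 downbeat P8
bar 6: v0=D3 v1=B3 v2=D4 v3=D4 downbeat P8
bar 7: v0=C3 v1=C4 v2=E4 v3=E4 downbeat M3
  -> R5 @ bar 0 tick 0 v(0, 2): opens on M3
  -> R5 @ bar 0 tick 0 v(0, 3): opens on M3
  -> R3 @ bar 1 tick 0 v(2, 3): A3 above F3
  -> R4 @ bar 1 tick 0 v(0, 2): B2/A3 m7 untreated
  -> R4 @ bar 1 tick 0 v(0, 3): B2/F3 TT untreated
  -> R7 @ bar 1 tick 0 v(3,): E4->F3 leap 11st
  -> R3 @ bar 1 tick 1 v(2, 3): A3 above F3
  -> R3 @ bar 1 tick 2 v(2, 3): A3 above F3
  -> R3 @ bar 1 tick 3 v(2, 3): A3 above F3
  -> R2 @ bar 2 tick 0 v(0, 3): B2/F3 TT -> C3/C4 P8 similar
  -> R3 @ bar 2 tick 0 v(1, 2): A3 above G3
  -> R3 @ bar 2 tick 1 v(1, 2): A3 above G3
  -> R3 @ bar 2 tick 2 v(1, 2): A3 above G3
  -> R3 @ bar 2 tick 3 v(1, 2): A3 above G3
  -> R1 @ bar 3 tick 0 v(0, 3): C3/C4 P8 -> D3/D4 P8 similar
  -> R2 @ bar 3 tick 0 v(0, 1): C3/A3 M6 -> D3/D4 P8 similar
  -> R2 @ bar 3 tick 0 v(0, 2): C3/G3 P5 -> D3/D4 P8 similar
  -> R2 @ bar 3 tick 0 v(1, 2): A3/G3 M2 -> D4/D4 P1 similar
  -> R2 @ bar 3 tick 0 v(1, 3): A3/C4 m3 -> D4/D4 P1 similar
  -> R2 @ bar 3 tick 0 v(2, 3): G3/C4 P4 -> D4/D4 P1 similar
  -> R1 @ bar 4 tick 0 v(0, 1): D3/D4 P8 -> C3/C4 P8 similar
  -> R1 @ bar 4 tick 0 v(0, 2): D3/D4 P8 -> C3/C4 P8 similar
  -> R1 @ bar 4 tick 0 v(1, 2): D4/D4 P1 -> C4/C4 P1 similar
  -> R2 @ bar 5 tick 0 v(0, 3): C3/E4 M3 -> B2/B3 P8 similar
  -> R3 @ bar 5 tick 0 v(0, 1): B2 above A2
  -> R4 @ bar 5 tick 0 v(0, 1): B2/A2 M2 untreated
  -> R4 @ bar 5 tick 0 v(0, 2): B2/F3 TT untreated
  -> R7 @ bar 5 tick 0 v(1,): C4->A2 leap 15st
  -> R3 @ bar 5 tick 1 v(0, 1): B2 above A2
  -> R3 @ bar 5 tick 2 v(0, 1): B2 above A2
  -> R3 @ bar 5 tick 3 v(0, 1): B2 above A2
  -> R1 @ bar 6 tick 0 v(0, 3): B2/B3 P8 -> D3/D4 P8 similar
  -> R2 @ bar 6 tick 0 v(0, 2): B2/F3 TT -> D3/D4 P8 similar
  -> R2 @ bar 6 tick 0 v(2, 3): F3/B3 TT -> D4/D4 P1 similar
  -> R7 @ bar 6 tick 0 v(1,): A2->B3 leap 14st
  -> R8 @ bar 6 tick 0 v(0, 2): penult P8 not 3rd/6th
  -> R8 @ bar 6 tick 0 v(0, 3): penult P8 not 3rd/6th
  -> R1 @ bar 7 tick 0 v(2, 3): D4/D4 P1 -> E4/E4 P1 similar
  -> R6 @ bar 7 tick 3 v(0, 2): closes on M3
  -> R6 @ bar 7 tick 3 v(0, 3): closes on M3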